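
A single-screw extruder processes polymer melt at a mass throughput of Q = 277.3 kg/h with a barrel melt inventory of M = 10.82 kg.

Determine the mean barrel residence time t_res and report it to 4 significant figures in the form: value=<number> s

Convert throughput: Q = 277.3 kg/h = 277.3/3600 = 0.0770278 kg/s
t_res = M / Q_s = 10.82 ÷ 0.0770278 = 140.469 s

value=140.5 s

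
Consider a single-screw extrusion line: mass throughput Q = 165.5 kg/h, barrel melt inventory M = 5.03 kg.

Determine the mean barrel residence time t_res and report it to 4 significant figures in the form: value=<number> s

value=109.4 s

Throughput in SI: Q_s = 165.5 kg/h ÷ 3600 s/h = 0.0459722 kg/s
t_res = M / Q_s = 5.03 / 0.0459722 = 109.414 s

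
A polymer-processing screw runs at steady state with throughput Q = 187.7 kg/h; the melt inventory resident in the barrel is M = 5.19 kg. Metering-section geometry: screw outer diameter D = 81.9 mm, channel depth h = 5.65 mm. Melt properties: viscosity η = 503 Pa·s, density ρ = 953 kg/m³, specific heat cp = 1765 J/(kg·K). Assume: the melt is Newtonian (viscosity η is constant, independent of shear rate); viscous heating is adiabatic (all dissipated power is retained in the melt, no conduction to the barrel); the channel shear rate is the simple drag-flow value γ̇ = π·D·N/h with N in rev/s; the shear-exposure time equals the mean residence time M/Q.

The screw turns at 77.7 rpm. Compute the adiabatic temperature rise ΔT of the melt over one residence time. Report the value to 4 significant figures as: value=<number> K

value=103.5 K

Q_s = Q / 3600 = 187.7 / 3600 = 0.0521389 kg/s
Mean residence time: t_res = M/Q_s = 5.19 kg / 0.0521389 kg/s = 99.5418 s
Convert to SI: D = 0.0819 m, h = 0.00565 m, N = 77.7/60 = 1.295 rev/s
γ̇ = π D N / h = (π)(0.0819)(1.295) / 0.00565 = 58.9733 s⁻¹
ΔT = η·γ̇²·t_res/(ρ·cp) = [503 × 58.9733² × 99.5418] / [953 × 1765] = 103.525 K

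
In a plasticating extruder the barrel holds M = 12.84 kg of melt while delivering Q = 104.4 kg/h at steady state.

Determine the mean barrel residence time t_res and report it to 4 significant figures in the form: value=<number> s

Throughput in SI: Q_s = 104.4 kg/h ÷ 3600 s/h = 0.029 kg/s
t_res = M / Q_s = 12.84 ÷ 0.029 = 442.759 s

value=442.8 s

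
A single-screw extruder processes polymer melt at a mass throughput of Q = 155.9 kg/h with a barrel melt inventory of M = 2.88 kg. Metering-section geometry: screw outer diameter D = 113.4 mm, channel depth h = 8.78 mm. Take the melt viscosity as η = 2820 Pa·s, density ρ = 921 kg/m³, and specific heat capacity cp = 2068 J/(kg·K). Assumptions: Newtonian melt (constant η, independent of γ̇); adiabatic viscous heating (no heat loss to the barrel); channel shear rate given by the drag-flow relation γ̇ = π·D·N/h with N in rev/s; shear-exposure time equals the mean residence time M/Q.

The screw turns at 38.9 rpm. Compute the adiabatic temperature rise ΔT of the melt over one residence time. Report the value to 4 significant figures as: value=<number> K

value=68.14 K

Convert throughput: Q = 155.9 kg/h = 155.9/3600 = 0.0433056 kg/s
t_res = M / Q_s = 2.88 / 0.0433056 = 66.5042 s
D = 113.4 mm = 0.1134 m;  h = 8.78 mm = 0.00878 m;  N = 38.9 rpm / 60 = 0.648333 rev/s
Shear rate: γ̇ = πDN/h = π·0.1134·0.648333/0.00878 = 26.3067 s⁻¹
Adiabatic rise: ΔT = η γ̇² t_res / (ρ cp) = 2820·(26.3067)²·66.5042 / (921·2068) = 68.143 K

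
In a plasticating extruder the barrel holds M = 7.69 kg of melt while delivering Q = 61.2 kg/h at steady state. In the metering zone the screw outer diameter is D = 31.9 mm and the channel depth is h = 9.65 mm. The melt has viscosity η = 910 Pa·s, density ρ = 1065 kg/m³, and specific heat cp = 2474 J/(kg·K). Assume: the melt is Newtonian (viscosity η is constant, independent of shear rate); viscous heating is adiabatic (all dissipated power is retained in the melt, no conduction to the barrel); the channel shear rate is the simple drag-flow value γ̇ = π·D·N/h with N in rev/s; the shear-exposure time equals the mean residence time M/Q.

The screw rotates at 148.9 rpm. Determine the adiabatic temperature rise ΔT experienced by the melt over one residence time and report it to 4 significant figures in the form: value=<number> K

Throughput in SI: Q_s = 61.2 kg/h ÷ 3600 s/h = 0.017 kg/s
t_res = M / Q_s = 7.69 / 0.017 = 452.353 s
Convert to SI: D = 0.0319 m, h = 0.00965 m, N = 148.9/60 = 2.48167 rev/s
Shear rate: γ̇ = πDN/h = π·0.0319·2.48167/0.00965 = 25.7725 s⁻¹
ΔT = η·γ̇²·t_res/(ρ·cp) = [910 × 25.7725² × 452.353] / [1065 × 2474] = 103.773 K

value=103.8 K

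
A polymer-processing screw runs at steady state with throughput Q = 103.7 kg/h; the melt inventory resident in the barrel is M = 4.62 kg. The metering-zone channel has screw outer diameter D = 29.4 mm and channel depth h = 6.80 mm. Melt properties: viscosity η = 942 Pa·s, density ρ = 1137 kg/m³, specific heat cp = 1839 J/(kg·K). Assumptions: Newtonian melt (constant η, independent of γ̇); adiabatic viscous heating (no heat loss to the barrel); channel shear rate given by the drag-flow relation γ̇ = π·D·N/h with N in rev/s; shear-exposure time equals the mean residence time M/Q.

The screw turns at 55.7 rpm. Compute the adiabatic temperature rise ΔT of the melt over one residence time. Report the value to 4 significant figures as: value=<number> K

Convert throughput: Q = 103.7 kg/h = 103.7/3600 = 0.0288056 kg/s
t_res = M / Q_s = 4.62 ÷ 0.0288056 = 160.386 s
Geometry in metres: D = 29.4 mm → 0.0294 m, h = 6.80 mm → 0.0068 m; screw speed N = 55.7 rpm = 0.928333 rev/s
γ̇ = π D N / h = (π)(0.0294)(0.928333) / 0.0068 = 12.6093 s⁻¹
Adiabatic rise: ΔT = η γ̇² t_res / (ρ cp) = 942·(12.6093)²·160.386 / (1137·1839) = 11.4884 K

value=11.49 K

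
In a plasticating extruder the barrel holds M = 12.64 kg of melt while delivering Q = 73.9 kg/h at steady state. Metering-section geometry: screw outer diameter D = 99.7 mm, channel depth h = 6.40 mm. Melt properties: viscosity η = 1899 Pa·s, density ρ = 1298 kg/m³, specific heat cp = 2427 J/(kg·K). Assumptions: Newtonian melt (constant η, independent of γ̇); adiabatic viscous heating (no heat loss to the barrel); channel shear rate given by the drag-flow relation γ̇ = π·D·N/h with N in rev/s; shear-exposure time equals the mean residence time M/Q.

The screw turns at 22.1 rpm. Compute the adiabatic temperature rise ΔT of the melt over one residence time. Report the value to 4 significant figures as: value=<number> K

value=120.6 K

Throughput in SI: Q_s = 73.9 kg/h ÷ 3600 s/h = 0.0205278 kg/s
t_res = M / Q_s = 12.64 / 0.0205278 = 615.751 s
Convert to SI: D = 0.0997 m, h = 0.0064 m, N = 22.1/60 = 0.368333 rev/s
γ̇ = π D N / h = (π)(0.0997)(0.368333) / 0.0064 = 18.0263 s⁻¹
ΔT = η·γ̇²·t_res/(ρ·cp) = [1899 × 18.0263² × 615.751] / [1298 × 2427] = 120.614 K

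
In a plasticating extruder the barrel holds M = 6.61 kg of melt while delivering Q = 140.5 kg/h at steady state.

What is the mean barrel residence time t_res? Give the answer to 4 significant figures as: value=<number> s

Q_s = Q / 3600 = 140.5 / 3600 = 0.0390278 kg/s
t_res = M / Q_s = 6.61 / 0.0390278 = 169.367 s

value=169.4 s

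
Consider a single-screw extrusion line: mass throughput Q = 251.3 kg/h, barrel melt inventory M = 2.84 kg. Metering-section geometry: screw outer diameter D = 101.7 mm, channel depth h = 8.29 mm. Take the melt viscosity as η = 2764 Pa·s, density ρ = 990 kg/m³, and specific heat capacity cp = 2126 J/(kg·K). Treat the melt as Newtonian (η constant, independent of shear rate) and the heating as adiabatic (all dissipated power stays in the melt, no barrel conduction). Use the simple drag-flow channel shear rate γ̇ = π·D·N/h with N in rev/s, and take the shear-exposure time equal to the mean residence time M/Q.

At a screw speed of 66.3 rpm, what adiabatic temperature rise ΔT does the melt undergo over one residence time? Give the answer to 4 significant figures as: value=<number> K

Q_s = Q / 3600 = 251.3 / 3600 = 0.0698056 kg/s
t_res = M / Q_s = 2.84 / 0.0698056 = 40.6844 s
D = 101.7 mm = 0.1017 m;  h = 8.29 mm = 0.00829 m;  N = 66.3 rpm / 60 = 1.105 rev/s
γ̇ = π D N / h = (π)(0.1017)(1.105) / 0.00829 = 42.5871 s⁻¹
ΔT = η·γ̇²·t_res / (ρ·cp) = 2764 · (42.5871)² · 40.6844 / (990 · 2126) = 96.9003 K

value=96.90 K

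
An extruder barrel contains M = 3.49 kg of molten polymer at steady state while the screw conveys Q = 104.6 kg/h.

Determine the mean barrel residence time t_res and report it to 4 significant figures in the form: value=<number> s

Q_s = Q / 3600 = 104.6 / 3600 = 0.0290556 kg/s
Mean residence time: t_res = M/Q_s = 3.49 kg / 0.0290556 kg/s = 120.115 s

value=120.1 s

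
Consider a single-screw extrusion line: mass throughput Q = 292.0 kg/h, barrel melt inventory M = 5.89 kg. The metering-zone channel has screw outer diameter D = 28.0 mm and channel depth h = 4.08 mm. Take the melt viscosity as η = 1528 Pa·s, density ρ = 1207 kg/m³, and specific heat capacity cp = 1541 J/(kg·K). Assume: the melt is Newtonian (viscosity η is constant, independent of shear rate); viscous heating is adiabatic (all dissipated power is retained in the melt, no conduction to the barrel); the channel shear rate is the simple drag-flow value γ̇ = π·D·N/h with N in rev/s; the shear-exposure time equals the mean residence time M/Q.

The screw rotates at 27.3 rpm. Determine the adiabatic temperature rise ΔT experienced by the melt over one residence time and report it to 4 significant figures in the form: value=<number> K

value=5.741 K

Throughput in SI: Q_s = 292.0 kg/h ÷ 3600 s/h = 0.0811111 kg/s
Mean residence time: t_res = M/Q_s = 5.89 kg / 0.0811111 kg/s = 72.6164 s
D = 28.0 mm = 0.028 m;  h = 4.08 mm = 0.00408 m;  N = 27.3 rpm / 60 = 0.455 rev/s
γ̇ = π·D·N / h = π · 0.028 · 0.455 / 0.00408 = 9.80978 s⁻¹
Adiabatic rise: ΔT = η γ̇² t_res / (ρ cp) = 1528·(9.80978)²·72.6164 / (1207·1541) = 5.74072 K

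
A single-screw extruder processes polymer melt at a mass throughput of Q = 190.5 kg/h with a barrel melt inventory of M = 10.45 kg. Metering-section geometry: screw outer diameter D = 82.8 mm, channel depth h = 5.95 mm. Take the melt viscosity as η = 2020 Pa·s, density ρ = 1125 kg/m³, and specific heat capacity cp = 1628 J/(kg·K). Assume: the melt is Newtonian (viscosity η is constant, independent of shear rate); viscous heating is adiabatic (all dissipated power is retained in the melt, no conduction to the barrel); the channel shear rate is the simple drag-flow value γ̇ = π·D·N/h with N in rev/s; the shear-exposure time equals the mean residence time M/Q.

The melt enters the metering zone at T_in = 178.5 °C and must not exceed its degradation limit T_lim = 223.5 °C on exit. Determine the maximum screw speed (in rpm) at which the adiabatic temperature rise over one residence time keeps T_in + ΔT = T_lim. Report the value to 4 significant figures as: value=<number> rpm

Q_s = Q / 3600 = 190.5 / 3600 = 0.0529167 kg/s
Mean residence time: t_res = M/Q_s = 10.45 kg / 0.0529167 kg/s = 197.48 s
D = 82.8 mm = 0.0828 m;  h = 5.95 mm = 0.00595 m
ΔT_a = T_lim − T_in = 223.5 − 178.5 = 45 K
Invert ΔT = ηγ̇²t_res/(ρcp) for γ̇: γ̇_max² = ΔT_a ρ cp / (η t_res) = 45·1125·1628 / (2020·197.48) = 206.607 s⁻²
γ̇_max = sqrt(206.607) = 14.3738 s⁻¹
Solve γ̇ = πDN/h for N: N_max = γ̇_max·h/(π·D) = 14.3738 × 0.00595 / (π × 0.0828) = 0.328783 rev/s = 19.727 rpm

value=19.73 rpm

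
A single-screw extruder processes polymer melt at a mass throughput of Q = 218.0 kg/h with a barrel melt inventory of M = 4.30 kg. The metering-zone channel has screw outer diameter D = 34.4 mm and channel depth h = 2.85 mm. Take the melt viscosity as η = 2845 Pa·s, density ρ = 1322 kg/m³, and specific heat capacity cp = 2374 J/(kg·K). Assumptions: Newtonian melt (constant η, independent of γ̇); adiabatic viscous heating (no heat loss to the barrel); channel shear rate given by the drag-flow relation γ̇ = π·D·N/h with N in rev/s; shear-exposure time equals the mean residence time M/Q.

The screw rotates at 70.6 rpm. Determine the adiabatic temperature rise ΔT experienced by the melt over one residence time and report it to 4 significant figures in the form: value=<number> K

value=128.1 K

Q_s = Q / 3600 = 218.0 / 3600 = 0.0605556 kg/s
t_res = M / Q_s = 4.30 / 0.0605556 = 71.0092 s
Convert to SI: D = 0.0344 m, h = 0.00285 m, N = 70.6/60 = 1.17667 rev/s
γ̇ = π·D·N / h = π · 0.0344 · 1.17667 / 0.00285 = 44.6187 s⁻¹
ΔT = η·γ̇²·t_res/(ρ·cp) = [2845 × 44.6187² × 71.0092] / [1322 × 2374] = 128.15 K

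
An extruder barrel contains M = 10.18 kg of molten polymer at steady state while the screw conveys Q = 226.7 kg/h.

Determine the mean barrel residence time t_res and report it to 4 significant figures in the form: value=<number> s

value=161.7 s

Throughput in SI: Q_s = 226.7 kg/h ÷ 3600 s/h = 0.0629722 kg/s
Mean residence time: t_res = M/Q_s = 10.18 kg / 0.0629722 kg/s = 161.659 s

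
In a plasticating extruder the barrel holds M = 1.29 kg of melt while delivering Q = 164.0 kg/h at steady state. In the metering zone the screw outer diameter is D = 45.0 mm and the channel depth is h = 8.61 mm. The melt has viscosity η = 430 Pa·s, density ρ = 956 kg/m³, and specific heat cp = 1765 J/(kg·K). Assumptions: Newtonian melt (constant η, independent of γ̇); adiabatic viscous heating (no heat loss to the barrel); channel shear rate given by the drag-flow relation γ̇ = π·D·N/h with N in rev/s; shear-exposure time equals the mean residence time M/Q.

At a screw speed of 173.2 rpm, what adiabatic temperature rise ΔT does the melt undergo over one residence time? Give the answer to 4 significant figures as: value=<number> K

Q_s = Q / 3600 = 164.0 / 3600 = 0.0455556 kg/s
t_res = M / Q_s = 1.29 ÷ 0.0455556 = 28.3171 s
D = 45.0 mm = 0.045 m;  h = 8.61 mm = 0.00861 m;  N = 173.2 rpm / 60 = 2.88667 rev/s
γ̇ = π D N / h = (π)(0.045)(2.88667) / 0.00861 = 47.3975 s⁻¹
ΔT = η·γ̇²·t_res/(ρ·cp) = [430 × 47.3975² × 28.3171] / [956 × 1765] = 16.2116 K

value=16.21 K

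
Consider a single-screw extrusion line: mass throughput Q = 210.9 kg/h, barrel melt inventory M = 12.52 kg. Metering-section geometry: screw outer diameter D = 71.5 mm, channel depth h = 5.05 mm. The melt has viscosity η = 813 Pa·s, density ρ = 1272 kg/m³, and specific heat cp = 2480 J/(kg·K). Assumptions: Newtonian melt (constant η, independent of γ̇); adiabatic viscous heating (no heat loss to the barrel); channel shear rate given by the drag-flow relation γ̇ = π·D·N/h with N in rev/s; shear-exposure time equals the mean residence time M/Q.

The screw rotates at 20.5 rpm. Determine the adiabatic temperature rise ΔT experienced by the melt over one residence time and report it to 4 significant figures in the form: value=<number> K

Convert throughput: Q = 210.9 kg/h = 210.9/3600 = 0.0585833 kg/s
t_res = M / Q_s = 12.52 / 0.0585833 = 213.713 s
Convert to SI: D = 0.0715 m, h = 0.00505 m, N = 20.5/60 = 0.341667 rev/s
γ̇ = π D N / h = (π)(0.0715)(0.341667) / 0.00505 = 15.1973 s⁻¹
ΔT = η·γ̇²·t_res / (ρ·cp) = 813 · (15.1973)² · 213.713 / (1272 · 2480) = 12.7209 K

value=12.72 K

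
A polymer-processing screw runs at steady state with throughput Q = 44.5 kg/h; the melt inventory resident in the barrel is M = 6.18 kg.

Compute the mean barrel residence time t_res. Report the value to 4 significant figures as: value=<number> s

value=500.0 s

Throughput in SI: Q_s = 44.5 kg/h ÷ 3600 s/h = 0.0123611 kg/s
Mean residence time: t_res = M/Q_s = 6.18 kg / 0.0123611 kg/s = 499.955 s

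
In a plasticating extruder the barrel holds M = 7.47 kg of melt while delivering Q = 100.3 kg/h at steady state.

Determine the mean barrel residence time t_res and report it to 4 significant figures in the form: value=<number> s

value=268.1 s

Q_s = Q / 3600 = 100.3 / 3600 = 0.0278611 kg/s
Mean residence time: t_res = M/Q_s = 7.47 kg / 0.0278611 kg/s = 268.116 s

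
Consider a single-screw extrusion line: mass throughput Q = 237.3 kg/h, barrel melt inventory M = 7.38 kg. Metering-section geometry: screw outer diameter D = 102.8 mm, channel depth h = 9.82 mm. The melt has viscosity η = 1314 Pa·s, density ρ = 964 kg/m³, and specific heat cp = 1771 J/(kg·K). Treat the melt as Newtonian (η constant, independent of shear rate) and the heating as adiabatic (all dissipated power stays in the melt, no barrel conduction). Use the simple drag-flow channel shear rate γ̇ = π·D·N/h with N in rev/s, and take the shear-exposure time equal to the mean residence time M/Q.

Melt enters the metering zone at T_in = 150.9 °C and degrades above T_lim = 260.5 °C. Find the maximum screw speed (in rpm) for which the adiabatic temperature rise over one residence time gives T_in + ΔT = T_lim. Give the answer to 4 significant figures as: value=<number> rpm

Throughput in SI: Q_s = 237.3 kg/h ÷ 3600 s/h = 0.0659167 kg/s
Mean residence time: t_res = M/Q_s = 7.38 kg / 0.0659167 kg/s = 111.96 s
Convert to metres: D = 0.1028 m, h = 0.00982 m
ΔT_a = T_lim − T_in = 260.5 − 150.9 = 109.6 K
γ̇_max² = ΔT_a·ρ·cp/(η·t_res) = 109.6·964·1771/(1314·111.96) = 1271.89 s⁻²
γ̇_max = sqrt(1271.89) = 35.6636 s⁻¹
Solve γ̇ = πDN/h for N: N_max = γ̇_max·h/(π·D) = 35.6636 × 0.00982 / (π × 0.1028) = 1.08441 rev/s = 65.0646 rpm

value=65.06 rpm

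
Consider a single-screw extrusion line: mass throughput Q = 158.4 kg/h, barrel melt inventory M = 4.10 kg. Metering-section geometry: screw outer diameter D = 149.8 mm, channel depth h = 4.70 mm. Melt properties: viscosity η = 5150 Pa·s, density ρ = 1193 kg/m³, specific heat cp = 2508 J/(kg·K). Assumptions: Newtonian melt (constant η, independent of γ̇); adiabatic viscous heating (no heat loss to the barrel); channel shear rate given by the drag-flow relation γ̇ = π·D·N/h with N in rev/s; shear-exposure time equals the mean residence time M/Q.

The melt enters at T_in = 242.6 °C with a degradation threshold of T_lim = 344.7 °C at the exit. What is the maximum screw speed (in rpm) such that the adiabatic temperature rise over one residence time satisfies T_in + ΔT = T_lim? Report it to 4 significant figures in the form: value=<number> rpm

Throughput in SI: Q_s = 158.4 kg/h ÷ 3600 s/h = 0.044 kg/s
t_res = M / Q_s = 4.10 / 0.044 = 93.1818 s
Geometry in SI: D = 149.8 mm → 0.1498 m, h = 4.70 mm → 0.0047 m
ΔT_a = T_lim − T_in = 344.7 − 242.6 = 102.1 K
γ̇_max² = ΔT_a·ρ·cp / (η·t_res) = [102.1 × 1193 × 2508] / [5150 × 93.1818] = 636.583 s⁻²
γ̇_max = √636.583 = 25.2306 s⁻¹
N_max = γ̇_max h / (πD) = 25.2306·0.0047/(π·0.1498) = 0.251979 rev/s → ×60 = 15.1187 rpm

value=15.12 rpm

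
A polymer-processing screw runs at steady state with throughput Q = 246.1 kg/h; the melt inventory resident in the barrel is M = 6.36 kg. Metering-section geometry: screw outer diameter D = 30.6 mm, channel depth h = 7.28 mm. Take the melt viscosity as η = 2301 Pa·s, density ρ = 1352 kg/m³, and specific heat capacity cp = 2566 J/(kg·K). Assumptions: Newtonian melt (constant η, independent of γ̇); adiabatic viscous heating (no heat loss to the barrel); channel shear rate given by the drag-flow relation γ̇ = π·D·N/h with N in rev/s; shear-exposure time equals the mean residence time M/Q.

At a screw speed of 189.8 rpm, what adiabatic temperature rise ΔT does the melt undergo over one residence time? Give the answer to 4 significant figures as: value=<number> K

value=107.7 K

Q_s = Q / 3600 = 246.1 / 3600 = 0.0683611 kg/s
t_res = M / Q_s = 6.36 ÷ 0.0683611 = 93.0354 s
Geometry in metres: D = 30.6 mm → 0.0306 m, h = 7.28 mm → 0.00728 m; screw speed N = 189.8 rpm = 3.16333 rev/s
γ̇ = π·D·N / h = π · 0.0306 · 3.16333 / 0.00728 = 41.772 s⁻¹
ΔT = η·γ̇²·t_res / (ρ·cp) = 2301 · (41.772)² · 93.0354 / (1352 · 2566) = 107.672 K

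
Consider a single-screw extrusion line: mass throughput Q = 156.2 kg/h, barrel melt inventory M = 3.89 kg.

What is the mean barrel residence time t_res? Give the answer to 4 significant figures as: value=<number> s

value=89.65 s

Convert throughput: Q = 156.2 kg/h = 156.2/3600 = 0.0433889 kg/s
t_res = M / Q_s = 3.89 ÷ 0.0433889 = 89.6543 s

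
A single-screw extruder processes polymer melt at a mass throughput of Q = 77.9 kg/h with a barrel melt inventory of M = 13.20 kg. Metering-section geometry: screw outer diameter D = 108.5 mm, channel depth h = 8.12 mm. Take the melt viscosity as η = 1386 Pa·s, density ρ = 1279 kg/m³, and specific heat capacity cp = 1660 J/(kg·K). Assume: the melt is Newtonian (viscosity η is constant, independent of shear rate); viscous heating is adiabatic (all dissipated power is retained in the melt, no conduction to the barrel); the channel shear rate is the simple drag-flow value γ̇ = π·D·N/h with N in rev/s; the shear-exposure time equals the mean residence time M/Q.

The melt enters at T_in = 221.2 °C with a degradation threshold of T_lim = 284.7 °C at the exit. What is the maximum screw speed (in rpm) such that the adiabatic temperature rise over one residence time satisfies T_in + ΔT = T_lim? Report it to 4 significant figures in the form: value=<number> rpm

value=18.05 rpm

Q_s = Q / 3600 = 77.9 / 3600 = 0.0216389 kg/s
t_res = M / Q_s = 13.20 / 0.0216389 = 610.013 s
Convert to metres: D = 0.1085 m, h = 0.00812 m
Allowable rise: ΔT_a = T_lim − T_in = 284.7 − 221.2 = 63.5 K
γ̇_max² = ΔT_a·ρ·cp/(η·t_res) = 63.5·1279·1660/(1386·610.013) = 159.459 s⁻²
γ̇_max = √159.459 = 12.6277 s⁻¹
Solve γ̇ = πDN/h for N: N_max = γ̇_max·h/(π·D) = 12.6277 × 0.00812 / (π × 0.1085) = 0.300816 rev/s = 18.049 rpm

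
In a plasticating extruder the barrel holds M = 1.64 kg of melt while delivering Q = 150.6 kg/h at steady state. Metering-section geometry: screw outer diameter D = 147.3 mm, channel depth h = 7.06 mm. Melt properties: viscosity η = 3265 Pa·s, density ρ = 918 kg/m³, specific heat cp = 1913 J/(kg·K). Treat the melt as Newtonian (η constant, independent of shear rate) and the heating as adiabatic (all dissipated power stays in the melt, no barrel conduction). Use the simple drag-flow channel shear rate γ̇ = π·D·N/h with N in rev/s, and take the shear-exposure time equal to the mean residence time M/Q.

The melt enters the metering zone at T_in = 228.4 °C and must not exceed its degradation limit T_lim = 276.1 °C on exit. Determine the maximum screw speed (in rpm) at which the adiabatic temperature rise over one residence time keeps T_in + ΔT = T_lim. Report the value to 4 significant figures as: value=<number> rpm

Q_s = Q / 3600 = 150.6 / 3600 = 0.0418333 kg/s
t_res = M / Q_s = 1.64 / 0.0418333 = 39.2032 s
D = 147.3 mm = 0.1473 m;  h = 7.06 mm = 0.00706 m
ΔT_a = T_lim − T_in = 276.1 − 228.4 = 47.7 K
γ̇_max² = ΔT_a·ρ·cp / (η·t_res) = [47.7 × 918 × 1913] / [3265 × 39.2032] = 654.442 s⁻²
Take the square root: γ̇_max = √(654.442) = 25.5821 s⁻¹
N_max = γ̇_max·h / (π·D) = 25.5821 · 0.00706 / (π · 0.1473) = 0.39029 rev/s = 23.4174 rpm

value=23.42 rpm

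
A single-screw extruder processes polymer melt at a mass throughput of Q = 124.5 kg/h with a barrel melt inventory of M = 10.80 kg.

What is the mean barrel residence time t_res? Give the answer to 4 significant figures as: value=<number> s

value=312.3 s

Q_s = Q / 3600 = 124.5 / 3600 = 0.0345833 kg/s
Mean residence time: t_res = M/Q_s = 10.80 kg / 0.0345833 kg/s = 312.289 s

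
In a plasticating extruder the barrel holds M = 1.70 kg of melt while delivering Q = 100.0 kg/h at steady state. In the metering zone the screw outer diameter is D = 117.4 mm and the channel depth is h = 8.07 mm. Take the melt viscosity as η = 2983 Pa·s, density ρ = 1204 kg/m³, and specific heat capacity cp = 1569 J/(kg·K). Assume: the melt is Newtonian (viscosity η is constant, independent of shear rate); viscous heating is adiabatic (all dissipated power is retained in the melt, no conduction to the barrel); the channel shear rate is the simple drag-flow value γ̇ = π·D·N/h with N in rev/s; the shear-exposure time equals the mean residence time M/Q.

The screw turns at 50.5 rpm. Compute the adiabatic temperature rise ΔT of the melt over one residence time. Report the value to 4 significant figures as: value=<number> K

Convert throughput: Q = 100.0 kg/h = 100.0/3600 = 0.0277778 kg/s
t_res = M / Q_s = 1.70 ÷ 0.0277778 = 61.2 s
Convert to SI: D = 0.1174 m, h = 0.00807 m, N = 50.5/60 = 0.841667 rev/s
γ̇ = π D N / h = (π)(0.1174)(0.841667) / 0.00807 = 38.4667 s⁻¹
ΔT = η·γ̇²·t_res / (ρ·cp) = 2983 · (38.4667)² · 61.2 / (1204 · 1569) = 142.996 K

value=143.0 K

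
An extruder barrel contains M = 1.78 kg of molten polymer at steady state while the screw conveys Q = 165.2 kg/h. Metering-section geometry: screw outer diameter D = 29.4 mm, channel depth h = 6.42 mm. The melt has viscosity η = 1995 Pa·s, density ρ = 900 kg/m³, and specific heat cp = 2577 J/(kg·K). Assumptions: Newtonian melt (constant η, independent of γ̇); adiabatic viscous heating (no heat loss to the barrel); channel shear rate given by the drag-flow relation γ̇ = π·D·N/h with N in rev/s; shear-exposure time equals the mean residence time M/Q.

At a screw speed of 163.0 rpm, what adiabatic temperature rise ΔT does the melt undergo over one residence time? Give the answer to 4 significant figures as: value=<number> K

value=50.97 K

Q_s = Q / 3600 = 165.2 / 3600 = 0.0458889 kg/s
Mean residence time: t_res = M/Q_s = 1.78 kg / 0.0458889 kg/s = 38.7893 s
Convert to SI: D = 0.0294 m, h = 0.00642 m, N = 163.0/60 = 2.71667 rev/s
Shear rate: γ̇ = πDN/h = π·0.0294·2.71667/0.00642 = 39.084 s⁻¹
ΔT = η·γ̇²·t_res/(ρ·cp) = [1995 × 39.084² × 38.7893] / [900 × 2577] = 50.9678 K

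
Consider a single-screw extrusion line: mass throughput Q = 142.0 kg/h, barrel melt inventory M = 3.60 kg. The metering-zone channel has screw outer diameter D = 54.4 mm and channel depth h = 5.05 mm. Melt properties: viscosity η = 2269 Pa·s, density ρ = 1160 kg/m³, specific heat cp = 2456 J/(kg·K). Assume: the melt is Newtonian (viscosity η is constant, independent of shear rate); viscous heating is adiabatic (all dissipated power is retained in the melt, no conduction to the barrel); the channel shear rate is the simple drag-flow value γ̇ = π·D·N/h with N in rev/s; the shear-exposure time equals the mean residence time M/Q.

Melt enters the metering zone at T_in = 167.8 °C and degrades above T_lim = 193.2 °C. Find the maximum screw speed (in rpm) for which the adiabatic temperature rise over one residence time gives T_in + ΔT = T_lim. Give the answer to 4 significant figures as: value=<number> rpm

value=33.14 rpm

Convert throughput: Q = 142.0 kg/h = 142.0/3600 = 0.0394444 kg/s
Mean residence time: t_res = M/Q_s = 3.60 kg / 0.0394444 kg/s = 91.2676 s
Convert to metres: D = 0.0544 m, h = 0.00505 m
Allowable rise: ΔT_a = T_lim − T_in = 193.2 − 167.8 = 25.4 K
Invert ΔT = ηγ̇²t_res/(ρcp) for γ̇: γ̇_max² = ΔT_a ρ cp / (η t_res) = 25.4·1160·2456 / (2269·91.2676) = 349.437 s⁻²
γ̇_max = sqrt(349.437) = 18.6932 s⁻¹
N_max = γ̇_max h / (πD) = 18.6932·0.00505/(π·0.0544) = 0.552366 rev/s → ×60 = 33.142 rpm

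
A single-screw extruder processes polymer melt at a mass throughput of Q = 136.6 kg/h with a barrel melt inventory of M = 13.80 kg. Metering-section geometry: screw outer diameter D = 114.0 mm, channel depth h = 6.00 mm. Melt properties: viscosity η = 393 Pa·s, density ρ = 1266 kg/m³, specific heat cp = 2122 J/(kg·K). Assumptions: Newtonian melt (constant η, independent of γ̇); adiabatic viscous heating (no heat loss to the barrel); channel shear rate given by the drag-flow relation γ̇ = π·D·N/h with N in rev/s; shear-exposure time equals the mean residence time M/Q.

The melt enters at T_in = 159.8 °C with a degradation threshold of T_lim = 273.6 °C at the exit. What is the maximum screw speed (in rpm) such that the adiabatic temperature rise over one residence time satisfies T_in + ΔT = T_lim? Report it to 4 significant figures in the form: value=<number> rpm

value=46.49 rpm

Convert throughput: Q = 136.6 kg/h = 136.6/3600 = 0.0379444 kg/s
Mean residence time: t_res = M/Q_s = 13.80 kg / 0.0379444 kg/s = 363.69 s
Convert to metres: D = 0.114 m, h = 0.006 m
Allowable rise: ΔT_a = T_lim − T_in = 273.6 − 159.8 = 113.8 K
γ̇_max² = ΔT_a·ρ·cp/(η·t_res) = 113.8·1266·2122/(393·363.69) = 2138.94 s⁻²
Take the square root: γ̇_max = √(2138.94) = 46.2486 s⁻¹
Solve γ̇ = πDN/h for N: N_max = γ̇_max·h/(π·D) = 46.2486 × 0.006 / (π × 0.114) = 0.77481 rev/s = 46.4886 rpm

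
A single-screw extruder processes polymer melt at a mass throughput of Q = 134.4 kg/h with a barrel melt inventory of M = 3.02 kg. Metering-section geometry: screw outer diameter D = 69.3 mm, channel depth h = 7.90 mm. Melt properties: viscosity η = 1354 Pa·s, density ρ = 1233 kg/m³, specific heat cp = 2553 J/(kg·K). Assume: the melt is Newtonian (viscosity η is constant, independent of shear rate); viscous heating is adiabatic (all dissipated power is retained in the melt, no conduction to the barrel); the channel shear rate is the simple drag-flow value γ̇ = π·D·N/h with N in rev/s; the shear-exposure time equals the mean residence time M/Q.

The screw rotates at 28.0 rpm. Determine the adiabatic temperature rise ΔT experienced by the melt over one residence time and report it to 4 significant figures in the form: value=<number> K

value=5.755 K

Convert throughput: Q = 134.4 kg/h = 134.4/3600 = 0.0373333 kg/s
t_res = M / Q_s = 3.02 / 0.0373333 = 80.8929 s
D = 69.3 mm = 0.0693 m;  h = 7.90 mm = 0.0079 m;  N = 28.0 rpm / 60 = 0.466667 rev/s
γ̇ = π D N / h = (π)(0.0693)(0.466667) / 0.0079 = 12.8606 s⁻¹
Adiabatic rise: ΔT = η γ̇² t_res / (ρ cp) = 1354·(12.8606)²·80.8929 / (1233·2553) = 5.75494 K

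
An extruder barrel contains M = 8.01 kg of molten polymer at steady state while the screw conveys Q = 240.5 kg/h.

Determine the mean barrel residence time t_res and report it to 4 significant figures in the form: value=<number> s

Throughput in SI: Q_s = 240.5 kg/h ÷ 3600 s/h = 0.0668056 kg/s
t_res = M / Q_s = 8.01 / 0.0668056 = 119.9 s

value=119.9 s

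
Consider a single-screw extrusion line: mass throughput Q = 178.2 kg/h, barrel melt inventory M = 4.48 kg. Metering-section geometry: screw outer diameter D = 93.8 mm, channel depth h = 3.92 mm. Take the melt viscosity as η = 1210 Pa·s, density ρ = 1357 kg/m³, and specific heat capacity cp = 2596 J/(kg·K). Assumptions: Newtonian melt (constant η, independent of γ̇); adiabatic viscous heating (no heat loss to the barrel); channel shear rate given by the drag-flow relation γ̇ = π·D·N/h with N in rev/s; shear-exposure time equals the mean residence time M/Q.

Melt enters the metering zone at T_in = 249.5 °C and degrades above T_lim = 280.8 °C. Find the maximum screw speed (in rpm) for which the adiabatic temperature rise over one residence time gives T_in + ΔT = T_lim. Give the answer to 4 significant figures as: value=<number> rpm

value=25.33 rpm

Throughput in SI: Q_s = 178.2 kg/h ÷ 3600 s/h = 0.0495 kg/s
t_res = M / Q_s = 4.48 / 0.0495 = 90.5051 s
Convert to metres: D = 0.0938 m, h = 0.00392 m
ΔT_a = T_lim − T_in = 280.8 − 249.5 = 31.3 K
γ̇_max² = ΔT_a·ρ·cp / (η·t_res) = [31.3 × 1357 × 2596] / [1210 × 90.5051] = 1006.86 s⁻²
Take the square root: γ̇_max = √(1006.86) = 31.7311 s⁻¹
N_max = γ̇_max·h / (π·D) = 31.7311 · 0.00392 / (π · 0.0938) = 0.422103 rev/s = 25.3262 rpm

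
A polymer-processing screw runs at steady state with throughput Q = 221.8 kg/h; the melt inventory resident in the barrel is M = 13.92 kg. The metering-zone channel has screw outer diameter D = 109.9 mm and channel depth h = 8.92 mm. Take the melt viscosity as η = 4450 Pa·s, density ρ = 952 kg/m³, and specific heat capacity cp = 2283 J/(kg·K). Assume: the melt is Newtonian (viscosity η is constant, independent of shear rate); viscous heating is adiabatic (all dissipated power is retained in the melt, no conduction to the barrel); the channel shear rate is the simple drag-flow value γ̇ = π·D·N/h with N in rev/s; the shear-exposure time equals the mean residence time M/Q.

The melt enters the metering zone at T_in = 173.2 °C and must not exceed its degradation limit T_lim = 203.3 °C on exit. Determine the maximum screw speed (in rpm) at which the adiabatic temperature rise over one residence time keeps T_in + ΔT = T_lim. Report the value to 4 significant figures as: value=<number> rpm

value=12.50 rpm

Q_s = Q / 3600 = 221.8 / 3600 = 0.0616111 kg/s
t_res = M / Q_s = 13.92 / 0.0616111 = 225.933 s
D = 109.9 mm = 0.1099 m;  h = 8.92 mm = 0.00892 m
ΔT_a = T_lim − T_in = 203.3 − 173.2 = 30.1 K
Invert ΔT = ηγ̇²t_res/(ρcp) for γ̇: γ̇_max² = ΔT_a ρ cp / (η t_res) = 30.1·952·2283 / (4450·225.933) = 65.0683 s⁻²
γ̇_max = √65.0683 = 8.06649 s⁻¹
N_max = γ̇_max·h / (π·D) = 8.06649 · 0.00892 / (π · 0.1099) = 0.208402 rev/s = 12.5041 rpm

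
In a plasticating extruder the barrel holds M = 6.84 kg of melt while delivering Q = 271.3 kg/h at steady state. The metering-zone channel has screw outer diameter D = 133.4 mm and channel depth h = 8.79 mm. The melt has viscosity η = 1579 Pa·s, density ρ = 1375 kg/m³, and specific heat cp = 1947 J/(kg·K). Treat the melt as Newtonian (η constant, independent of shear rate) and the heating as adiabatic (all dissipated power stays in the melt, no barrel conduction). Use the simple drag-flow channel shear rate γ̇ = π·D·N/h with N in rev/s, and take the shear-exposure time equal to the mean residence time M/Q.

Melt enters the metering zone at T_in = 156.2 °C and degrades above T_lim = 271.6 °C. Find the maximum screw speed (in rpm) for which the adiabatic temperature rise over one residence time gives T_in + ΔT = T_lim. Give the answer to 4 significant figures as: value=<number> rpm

Q_s = Q / 3600 = 271.3 / 3600 = 0.0753611 kg/s
t_res = M / Q_s = 6.84 / 0.0753611 = 90.763 s
D = 133.4 mm = 0.1334 m;  h = 8.79 mm = 0.00879 m
Allowable rise: ΔT_a = T_lim − T_in = 271.6 − 156.2 = 115.4 K
γ̇_max² = ΔT_a·ρ·cp / (η·t_res) = [115.4 × 1375 × 1947] / [1579 × 90.763] = 2155.68 s⁻²
γ̇_max = sqrt(2155.68) = 46.4293 s⁻¹
N_max = γ̇_max h / (πD) = 46.4293·0.00879/(π·0.1334) = 0.973812 rev/s → ×60 = 58.4287 rpm

value=58.43 rpm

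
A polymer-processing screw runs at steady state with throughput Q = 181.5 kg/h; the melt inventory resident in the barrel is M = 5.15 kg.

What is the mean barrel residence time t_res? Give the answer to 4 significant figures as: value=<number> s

Q_s = Q / 3600 = 181.5 / 3600 = 0.0504167 kg/s
t_res = M / Q_s = 5.15 / 0.0504167 = 102.149 s

value=102.1 s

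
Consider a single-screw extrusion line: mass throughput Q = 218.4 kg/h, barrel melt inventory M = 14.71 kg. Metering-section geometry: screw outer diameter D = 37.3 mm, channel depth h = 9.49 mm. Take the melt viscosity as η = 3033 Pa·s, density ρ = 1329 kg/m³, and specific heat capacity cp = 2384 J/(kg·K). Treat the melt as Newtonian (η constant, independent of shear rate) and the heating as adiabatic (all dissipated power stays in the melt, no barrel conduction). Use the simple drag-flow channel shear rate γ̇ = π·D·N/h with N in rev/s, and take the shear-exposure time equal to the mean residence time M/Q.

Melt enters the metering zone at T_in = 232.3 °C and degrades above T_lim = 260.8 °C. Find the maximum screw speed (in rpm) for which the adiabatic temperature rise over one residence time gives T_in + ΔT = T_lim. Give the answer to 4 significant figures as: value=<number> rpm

Convert throughput: Q = 218.4 kg/h = 218.4/3600 = 0.0606667 kg/s
t_res = M / Q_s = 14.71 / 0.0606667 = 242.473 s
Convert to metres: D = 0.0373 m, h = 0.00949 m
ΔT_a = T_lim − T_in = 260.8 − 232.3 = 28.5 K
γ̇_max² = ΔT_a·ρ·cp / (η·t_res) = [28.5 × 1329 × 2384] / [3033 × 242.473] = 122.784 s⁻²
Take the square root: γ̇_max = √(122.784) = 11.0808 s⁻¹
N_max = γ̇_max·h / (π·D) = 11.0808 · 0.00949 / (π · 0.0373) = 0.897383 rev/s = 53.843 rpm

value=53.84 rpm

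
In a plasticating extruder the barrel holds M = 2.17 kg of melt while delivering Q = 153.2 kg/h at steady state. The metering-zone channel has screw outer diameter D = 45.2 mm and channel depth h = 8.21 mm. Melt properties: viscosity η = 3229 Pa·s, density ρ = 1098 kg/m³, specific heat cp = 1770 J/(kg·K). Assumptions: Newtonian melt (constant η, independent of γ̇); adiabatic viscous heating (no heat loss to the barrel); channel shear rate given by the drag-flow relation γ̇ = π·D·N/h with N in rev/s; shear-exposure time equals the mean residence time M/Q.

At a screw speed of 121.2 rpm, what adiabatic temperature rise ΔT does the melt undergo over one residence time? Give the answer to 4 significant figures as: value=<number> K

value=103.4 K

Throughput in SI: Q_s = 153.2 kg/h ÷ 3600 s/h = 0.0425556 kg/s
Mean residence time: t_res = M/Q_s = 2.17 kg / 0.0425556 kg/s = 50.9922 s
D = 45.2 mm = 0.0452 m;  h = 8.21 mm = 0.00821 m;  N = 121.2 rpm / 60 = 2.02 rev/s
Shear rate: γ̇ = πDN/h = π·0.0452·2.02/0.00821 = 34.9379 s⁻¹
Adiabatic rise: ΔT = η γ̇² t_res / (ρ cp) = 3229·(34.9379)²·50.9922 / (1098·1770) = 103.416 K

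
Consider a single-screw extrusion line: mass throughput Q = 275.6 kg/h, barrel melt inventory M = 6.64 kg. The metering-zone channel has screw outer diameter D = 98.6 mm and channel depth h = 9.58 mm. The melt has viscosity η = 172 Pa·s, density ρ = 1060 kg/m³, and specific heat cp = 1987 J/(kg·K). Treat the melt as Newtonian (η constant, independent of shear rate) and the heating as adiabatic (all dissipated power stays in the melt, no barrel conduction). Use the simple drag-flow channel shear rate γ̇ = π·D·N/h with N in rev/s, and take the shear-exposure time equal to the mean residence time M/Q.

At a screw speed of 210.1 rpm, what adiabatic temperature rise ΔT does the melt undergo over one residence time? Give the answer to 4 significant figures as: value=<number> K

value=90.80 K

Throughput in SI: Q_s = 275.6 kg/h ÷ 3600 s/h = 0.0765556 kg/s
t_res = M / Q_s = 6.64 ÷ 0.0765556 = 86.7344 s
D = 98.6 mm = 0.0986 m;  h = 9.58 mm = 0.00958 m;  N = 210.1 rpm / 60 = 3.50167 rev/s
γ̇ = π·D·N / h = π · 0.0986 · 3.50167 / 0.00958 = 113.223 s⁻¹
ΔT = η·γ̇²·t_res/(ρ·cp) = [172 × 113.223² × 86.7344] / [1060 × 1987] = 90.8005 K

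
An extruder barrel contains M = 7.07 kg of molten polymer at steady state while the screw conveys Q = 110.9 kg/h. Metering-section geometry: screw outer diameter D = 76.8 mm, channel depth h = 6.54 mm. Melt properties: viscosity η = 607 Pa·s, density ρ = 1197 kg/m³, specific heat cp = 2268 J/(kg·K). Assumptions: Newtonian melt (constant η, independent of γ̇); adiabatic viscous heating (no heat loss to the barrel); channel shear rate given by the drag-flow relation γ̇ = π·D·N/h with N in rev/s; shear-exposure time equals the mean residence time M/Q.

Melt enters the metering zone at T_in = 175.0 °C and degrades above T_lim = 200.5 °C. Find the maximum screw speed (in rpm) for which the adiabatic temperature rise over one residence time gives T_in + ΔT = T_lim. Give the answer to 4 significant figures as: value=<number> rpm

Q_s = Q / 3600 = 110.9 / 3600 = 0.0308056 kg/s
Mean residence time: t_res = M/Q_s = 7.07 kg / 0.0308056 kg/s = 229.504 s
Geometry in SI: D = 76.8 mm → 0.0768 m, h = 6.54 mm → 0.00654 m
ΔT_a = T_lim − T_in = 200.5 − 175.0 = 25.5 K
γ̇_max² = ΔT_a·ρ·cp/(η·t_res) = 25.5·1197·2268/(607·229.504) = 496.934 s⁻²
γ̇_max = √496.934 = 22.292 s⁻¹
N_max = γ̇_max·h / (π·D) = 22.292 · 0.00654 / (π · 0.0768) = 0.604249 rev/s = 36.2549 rpm

value=36.25 rpm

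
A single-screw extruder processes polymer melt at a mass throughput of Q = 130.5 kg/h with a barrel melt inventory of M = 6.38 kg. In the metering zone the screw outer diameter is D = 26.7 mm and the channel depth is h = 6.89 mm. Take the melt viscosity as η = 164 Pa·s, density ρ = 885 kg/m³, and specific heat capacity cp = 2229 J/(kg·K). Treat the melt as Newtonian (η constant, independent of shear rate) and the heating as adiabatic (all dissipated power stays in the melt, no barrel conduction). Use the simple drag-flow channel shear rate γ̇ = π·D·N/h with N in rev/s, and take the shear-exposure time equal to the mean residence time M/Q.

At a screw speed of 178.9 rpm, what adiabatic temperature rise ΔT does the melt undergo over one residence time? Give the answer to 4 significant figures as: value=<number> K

value=19.28 K

Throughput in SI: Q_s = 130.5 kg/h ÷ 3600 s/h = 0.03625 kg/s
Mean residence time: t_res = M/Q_s = 6.38 kg / 0.03625 kg/s = 176 s
Convert to SI: D = 0.0267 m, h = 0.00689 m, N = 178.9/60 = 2.98167 rev/s
γ̇ = π·D·N / h = π · 0.0267 · 2.98167 / 0.00689 = 36.2995 s⁻¹
ΔT = η·γ̇²·t_res/(ρ·cp) = [164 × 36.2995² × 176] / [885 × 2229] = 19.2799 K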